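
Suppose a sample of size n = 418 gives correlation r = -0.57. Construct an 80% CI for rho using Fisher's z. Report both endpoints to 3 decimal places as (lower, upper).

z_r = atanh(-0.57) = -0.647523;  SE = 1/√(n−3) = 1/√415 = 0.049088
z-limits: -0.647523 ± 1.282·0.049088 = -0.647523 ± 0.062931 = [-0.710454, -0.584592]
ρ-limits: (tanh -0.710454, tanh -0.584592) = (-0.611, -0.526)

(-0.611, -0.526)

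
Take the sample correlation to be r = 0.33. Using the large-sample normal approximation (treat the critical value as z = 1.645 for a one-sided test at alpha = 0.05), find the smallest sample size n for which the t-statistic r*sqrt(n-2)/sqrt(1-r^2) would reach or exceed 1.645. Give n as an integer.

Need r·√(n−2)/√(1−r²) ≥ 1.645
√(n−2) ≥ 1.645·√(1−0.1089) / 0.33 = 1.645·0.943981 / 0.33 = 4.7056
n−2 ≥ 22.1427  ⇒  n ≥ 24.1427
Smallest integer n = 25

25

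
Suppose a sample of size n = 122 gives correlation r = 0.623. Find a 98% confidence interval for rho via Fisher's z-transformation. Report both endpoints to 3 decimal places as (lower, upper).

Fisher z: z_r = atanh(r) = ½·ln((1+0.623)/(1−0.623)) = 0.729893
SE(z) = 1/√(n−3) = 1/√119 = 0.091670
98% ⇒ z* = 2.326; margin = 2.326·0.091670 = 0.213224
CI on z-scale: (0.516669, 0.943117)
Back-transform: tanh(0.516669) = 0.475125, tanh(0.943117) = 0.736651

(0.475, 0.737)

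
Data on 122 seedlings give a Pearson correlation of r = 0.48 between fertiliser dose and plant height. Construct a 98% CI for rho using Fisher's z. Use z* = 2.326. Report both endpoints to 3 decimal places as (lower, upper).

(0.300, 0.627)

z_r = atanh(0.48) = 0.522984;  SE = 1/√(n−3) = 1/√119 = 0.091670
z-limits: 0.522984 ± 2.326·0.091670 = 0.522984 ± 0.213224 = [0.309760, 0.736208]
ρ-limits: (tanh 0.309760, tanh 0.736208) = (0.300, 0.627)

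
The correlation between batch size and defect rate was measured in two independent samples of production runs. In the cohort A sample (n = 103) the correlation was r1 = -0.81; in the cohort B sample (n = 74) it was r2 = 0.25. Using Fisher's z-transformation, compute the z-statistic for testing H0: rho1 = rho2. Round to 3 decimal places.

-8.908

Fisher z-transforms: z1 = atanh(-0.81) = -1.127029, z2 = atanh(0.25) = 0.255413; difference d = -1.382442
Var(d) = 1/100 + 1/71 = 0.0100000 + 0.0140845 = 0.0240845
z = d/√Var(d) = -1.382442 / √0.0240845 = -1.382442 / 0.155192 = -8.908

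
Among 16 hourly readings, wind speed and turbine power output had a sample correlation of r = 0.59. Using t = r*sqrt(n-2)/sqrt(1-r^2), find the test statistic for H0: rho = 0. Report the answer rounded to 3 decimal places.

1 − r² = 1 − 0.3481 = 0.6519;  √(1−r²) = 0.807403
√(n−2) = √14 = 3.741657
t = r·√(n−2)/√(1−r²) = 0.59 · 3.741657 / 0.807403 = 2.734

2.734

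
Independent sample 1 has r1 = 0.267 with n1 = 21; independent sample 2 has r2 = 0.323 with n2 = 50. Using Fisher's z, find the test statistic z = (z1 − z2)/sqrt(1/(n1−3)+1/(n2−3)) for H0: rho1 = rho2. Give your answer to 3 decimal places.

-0.221

z1 = atanh(0.267) = 0.273631,  z2 = atanh(0.323) = 0.334993
SE = √(1/(n1−3) + 1/(n2−3)) = √(1/18 + 1/47) = √(0.0555556 + 0.0212766) = √0.0768322 = 0.277186
z = (z1 − z2)/SE = (0.273631 − 0.334993) / 0.277186 = -0.061362 / 0.277186 = -0.221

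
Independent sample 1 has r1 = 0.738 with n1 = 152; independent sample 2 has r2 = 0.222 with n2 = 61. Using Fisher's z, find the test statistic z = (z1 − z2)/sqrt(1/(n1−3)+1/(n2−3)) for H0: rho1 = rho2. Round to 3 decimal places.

4.654

z1 = atanh(0.738) = 0.946073,  z2 = atanh(0.222) = 0.225759
SE = √(1/(n1−3) + 1/(n2−3)) = √(1/149 + 1/58) = √(0.0067114 + 0.0172414) = √0.0239528 = 0.154767
z = (z1 − z2)/SE = (0.946073 − 0.225759) / 0.154767 = 0.720314 / 0.154767 = 4.654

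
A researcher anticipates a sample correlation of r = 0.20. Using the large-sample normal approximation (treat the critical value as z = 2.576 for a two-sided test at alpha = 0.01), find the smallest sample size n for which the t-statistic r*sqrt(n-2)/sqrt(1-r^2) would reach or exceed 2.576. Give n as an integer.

Need r·√(n−2)/√(1−r²) ≥ 2.576
√(n−2) ≥ 2.576·√(1−0.0400) / 0.20 = 2.576·0.979796 / 0.20 = 12.6198
n−2 ≥ 159.2594  ⇒  n ≥ 161.2594
Smallest integer n = 162

162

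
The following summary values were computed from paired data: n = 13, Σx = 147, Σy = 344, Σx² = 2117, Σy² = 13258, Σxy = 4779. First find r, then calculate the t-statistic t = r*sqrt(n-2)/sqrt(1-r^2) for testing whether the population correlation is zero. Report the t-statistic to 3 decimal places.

S_xy = nΣxy − ΣxΣy = 13·4779 − 147·344 = 62127 − 50568 = 11559
S_xx = nΣx² − (Σx)² = 13·2117 − 147² = 27521 − 21609 = 5912
S_yy = nΣy² − (Σy)² = 13·13258 − 344² = 172354 − 118336 = 54018
r = S_xy / √(S_xx·S_yy) = 11559 / √(5912·54018) = 11559 / √319354416 = 11559 / 17870.4901 = 0.6468
t = r·√(n−2)/√(1−r²) = 0.6468·√11 / √(1−0.418350) = 2.145193 / 0.762660 = 2.813

2.813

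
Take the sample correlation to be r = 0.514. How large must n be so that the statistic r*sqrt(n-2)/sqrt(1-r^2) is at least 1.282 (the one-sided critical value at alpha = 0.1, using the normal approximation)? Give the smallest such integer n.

r√(n−2)/√(1−r²) ≥ 1.282  ⇔  n−2 ≥ (1.282)²·(1−r²)/r²
(1−r²)/r² = (1−0.264196)/0.264196 = 2.7851
n ≥ 2 + 1.643524·2.7851 = 2 + 4.5774 = 6.5774
⌈6.5774⌉ = 7

7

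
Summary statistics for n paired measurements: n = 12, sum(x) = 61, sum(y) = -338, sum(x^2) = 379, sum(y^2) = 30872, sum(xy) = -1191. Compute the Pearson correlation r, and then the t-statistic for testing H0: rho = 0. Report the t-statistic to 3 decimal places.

S_xy = nΣxy − ΣxΣy = 12·(-1191) − 61·(-338) = -14292 − (-20618) = 6326
S_xx = nΣx² − (Σx)² = 12·379 − 61² = 4548 − 3721 = 827
S_yy = nΣy² − (Σy)² = 12·30872 − (-338)² = 370464 − 114244 = 256220
r = S_xy / √(S_xx·S_yy) = 6326 / √(827·256220) = 6326 / √211893940 = 6326 / 14556.5772 = 0.4346
t = r·√(n−2)/√(1−r²) = 0.4346·√10 / √(1−0.188877) = 1.374326 / 0.900624 = 1.526

1.526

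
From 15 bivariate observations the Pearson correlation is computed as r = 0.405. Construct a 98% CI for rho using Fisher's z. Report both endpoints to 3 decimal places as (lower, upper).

(-0.237, 0.801)

Fisher z: z_r = atanh(r) = ½·ln((1+0.405)/(1−0.405)) = 0.429616
SE(z) = 1/√(n−3) = 1/√12 = 0.288675
98% ⇒ z* = 2.326; margin = 2.326·0.288675 = 0.671458
CI on z-scale: (-0.241842, 1.101074)
Back-transform: tanh(-0.241842) = -0.237235, tanh(1.101074) = 0.800884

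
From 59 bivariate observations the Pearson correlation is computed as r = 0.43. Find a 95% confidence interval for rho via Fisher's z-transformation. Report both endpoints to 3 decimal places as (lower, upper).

(0.195, 0.618)

Fisher z: z_r = atanh(r) = ½·ln((1+0.43)/(1−0.43)) = 0.459897
SE(z) = 1/√(n−3) = 1/√56 = 0.133631
95% ⇒ z* = 1.960; margin = 1.960·0.133631 = 0.261917
CI on z-scale: (0.197980, 0.721814)
Back-transform: tanh(0.197980) = 0.195433, tanh(0.721814) = 0.618032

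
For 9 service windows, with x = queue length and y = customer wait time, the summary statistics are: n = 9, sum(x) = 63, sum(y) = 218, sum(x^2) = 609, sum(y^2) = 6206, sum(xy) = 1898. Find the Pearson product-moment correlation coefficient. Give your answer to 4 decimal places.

0.9434

Numerator: nΣxy − (Σx)(Σy) = 9·1898 − (63)(218) = 3348
Denominator: √[(nΣx²−(Σx)²)(nΣy²−(Σy)²)]
  nΣx²−(Σx)² = 9·609 − 3969 = 1512;  nΣy²−(Σy)² = 9·6206 − 47524 = 8330
  √(1512·8330) = √12594960 = 3548.9379
r = 3348 / 3548.9379 = 0.9434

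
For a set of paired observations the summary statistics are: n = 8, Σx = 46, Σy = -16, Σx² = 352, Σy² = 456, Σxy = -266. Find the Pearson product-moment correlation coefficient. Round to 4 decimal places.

S_xy = nΣxy − ΣxΣy = 8·(-266) − 46·(-16) = -2128 − (-736) = -1392
S_xx = nΣx² − (Σx)² = 8·352 − 46² = 2816 − 2116 = 700
S_yy = nΣy² − (Σy)² = 8·456 − (-16)² = 3648 − 256 = 3392
r = S_xy / √(S_xx·S_yy) = -1392 / √(700·3392) = -1392 / √2374400 = -1392 / 1540.9088 = -0.9034

-0.9034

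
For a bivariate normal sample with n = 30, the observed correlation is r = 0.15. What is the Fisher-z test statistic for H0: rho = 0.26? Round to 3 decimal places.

-0.597

z_r = atanh(0.15) = 0.151140,  z_0 = atanh(0.26) = 0.266108
SE = 1/√(n−3) = 1/√27 = 0.192450
z = (z_r − z_0)/SE = (0.151140 − 0.266108) / 0.192450 = -0.114968 / 0.192450 = -0.597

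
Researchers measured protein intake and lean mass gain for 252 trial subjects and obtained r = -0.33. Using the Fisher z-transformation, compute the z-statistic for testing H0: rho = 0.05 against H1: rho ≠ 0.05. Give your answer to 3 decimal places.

-6.199

z_r = atanh(-0.33) = -0.342828,  z_0 = atanh(0.05) = 0.050042
SE = 1/√(n−3) = 1/√249 = 0.063372
z = (z_r − z_0)/SE = (-0.342828 − 0.050042) / 0.063372 = -0.392870 / 0.063372 = -6.199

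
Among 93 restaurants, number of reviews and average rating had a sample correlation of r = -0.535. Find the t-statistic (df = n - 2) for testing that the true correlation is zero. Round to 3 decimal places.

-6.041

t = r·√(n−2) / √(1−r²) with r = -0.535, n = 93
  = -0.535·√91 / √(1 − 0.286225)
  = -0.535·9.539392 / 0.844852
  = -5.103575 / 0.844852 = -6.041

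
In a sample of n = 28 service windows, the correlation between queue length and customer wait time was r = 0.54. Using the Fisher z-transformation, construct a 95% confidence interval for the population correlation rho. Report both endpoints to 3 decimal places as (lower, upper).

(0.209, 0.760)

z_r = atanh(0.54) = 0.604156;  SE = 1/√(n−3) = 1/√25 = 0.200000
z-limits: 0.604156 ± 1.960·0.200000 = 0.604156 ± 0.392000 = [0.212156, 0.996156]
ρ-limits: (tanh 0.212156, tanh 0.996156) = (0.209, 0.760)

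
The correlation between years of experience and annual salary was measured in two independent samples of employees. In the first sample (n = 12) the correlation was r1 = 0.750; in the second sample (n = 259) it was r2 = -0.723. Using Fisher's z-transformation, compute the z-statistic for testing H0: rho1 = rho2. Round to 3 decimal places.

5.564

Fisher z-transforms: z1 = atanh(0.750) = 0.972955, z2 = atanh(-0.723) = -0.913902; difference d = 1.886857
Var(d) = 1/9 + 1/256 = 0.1111111 + 0.0039062 = 0.1150173
z = d/√Var(d) = 1.886857 / √0.1150173 = 1.886857 / 0.339142 = 5.564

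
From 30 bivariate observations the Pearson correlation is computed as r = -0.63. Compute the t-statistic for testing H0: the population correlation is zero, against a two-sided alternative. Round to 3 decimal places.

t = r·√(n−2) / √(1−r²) with r = -0.63, n = 30
  = -0.63·√28 / √(1 − 0.3969)
  = -0.63·5.291503 / 0.776595
  = -3.333647 / 0.776595 = -4.293

-4.293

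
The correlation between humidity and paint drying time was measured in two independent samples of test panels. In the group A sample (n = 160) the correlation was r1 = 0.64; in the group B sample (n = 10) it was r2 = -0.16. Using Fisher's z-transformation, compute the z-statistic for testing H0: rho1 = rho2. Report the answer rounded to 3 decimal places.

z1 = atanh(0.64) = 0.758174,  z2 = atanh(-0.16) = -0.161387
SE = √(1/(n1−3) + 1/(n2−3)) = √(1/157 + 1/7) = √(0.0063694 + 0.1428571) = √0.1492265 = 0.386298
z = (z1 − z2)/SE = (0.758174 − (-0.161387)) / 0.386298 = 0.919561 / 0.386298 = 2.380

2.380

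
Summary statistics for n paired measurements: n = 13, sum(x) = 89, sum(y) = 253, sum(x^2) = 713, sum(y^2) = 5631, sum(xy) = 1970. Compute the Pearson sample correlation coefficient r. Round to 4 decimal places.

0.8786

S_xy = nΣxy − ΣxΣy = 13·1970 − 89·253 = 25610 − 22517 = 3093
S_xx = nΣx² − (Σx)² = 13·713 − 89² = 9269 − 7921 = 1348
S_yy = nΣy² − (Σy)² = 13·5631 − 253² = 73203 − 64009 = 9194
r = S_xy / √(S_xx·S_yy) = 3093 / √(1348·9194) = 3093 / √12393512 = 3093 / 3520.4420 = 0.8786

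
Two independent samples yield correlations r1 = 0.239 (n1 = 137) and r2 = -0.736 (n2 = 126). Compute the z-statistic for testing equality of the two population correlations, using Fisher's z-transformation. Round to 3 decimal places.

Fisher z-transforms: z1 = atanh(0.239) = 0.243713, z2 = atanh(-0.736) = -0.941695; difference d = 1.185408
Var(d) = 1/134 + 1/123 = 0.0074627 + 0.0081301 = 0.0155928
z = d/√Var(d) = 1.185408 / √0.0155928 = 1.185408 / 0.124871 = 9.493

9.493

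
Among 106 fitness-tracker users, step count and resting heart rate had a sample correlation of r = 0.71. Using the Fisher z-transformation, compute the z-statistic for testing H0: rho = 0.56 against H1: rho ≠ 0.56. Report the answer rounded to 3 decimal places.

Fisher z: atanh(0.71) = 0.887184, atanh(0.56) = 0.632833
z = (z_r − z_0)·√(n−3) = (0.887184 − 0.632833)·√103 = 0.254351 · 10.148892 = 2.581

2.581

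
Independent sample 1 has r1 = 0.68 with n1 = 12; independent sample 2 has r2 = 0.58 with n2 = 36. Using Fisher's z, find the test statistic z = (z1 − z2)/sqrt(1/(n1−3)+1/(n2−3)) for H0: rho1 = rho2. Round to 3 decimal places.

0.443

Fisher z-transforms: z1 = atanh(0.68) = 0.829114, z2 = atanh(0.58) = 0.662463; difference d = 0.166651
Var(d) = 1/9 + 1/33 = 0.1111111 + 0.0303030 = 0.1414141
z = d/√Var(d) = 0.166651 / √0.1414141 = 0.166651 / 0.376051 = 0.443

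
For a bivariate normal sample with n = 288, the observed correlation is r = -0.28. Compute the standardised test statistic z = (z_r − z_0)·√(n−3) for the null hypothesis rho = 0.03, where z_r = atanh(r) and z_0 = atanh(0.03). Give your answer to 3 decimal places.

-5.363

Fisher z: atanh(-0.28) = -0.287682, atanh(0.03) = 0.030009
z = (z_r − z_0)·√(n−3) = (-0.287682 − 0.030009)·√285 = -0.317691 · 16.881943 = -5.363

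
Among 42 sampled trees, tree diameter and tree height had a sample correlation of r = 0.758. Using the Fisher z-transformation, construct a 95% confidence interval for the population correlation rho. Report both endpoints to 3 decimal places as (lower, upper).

Fisher z: z_r = atanh(r) = ½·ln((1+0.758)/(1−0.758)) = 0.991497
SE(z) = 1/√(n−3) = 1/√39 = 0.160128
95% ⇒ z* = 1.960; margin = 1.960·0.160128 = 0.313851
CI on z-scale: (0.677646, 1.305348)
Back-transform: tanh(0.677646) = 0.589987, tanh(1.305348) = 0.863094

(0.590, 0.863)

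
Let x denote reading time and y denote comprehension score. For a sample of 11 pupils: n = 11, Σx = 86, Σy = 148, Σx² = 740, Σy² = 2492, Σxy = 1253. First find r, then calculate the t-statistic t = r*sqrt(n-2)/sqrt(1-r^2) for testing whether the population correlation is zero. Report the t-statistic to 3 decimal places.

S_xy = nΣxy − ΣxΣy = 11·1253 − 86·148 = 13783 − 12728 = 1055
S_xx = nΣx² − (Σx)² = 11·740 − 86² = 8140 − 7396 = 744
S_yy = nΣy² − (Σy)² = 11·2492 − 148² = 27412 − 21904 = 5508
r = S_xy / √(S_xx·S_yy) = 1055 / √(744·5508) = 1055 / √4097952 = 1055 / 2024.3399 = 0.5212
t = r·√(n−2)/√(1−r²) = 0.5212·√9 / √(1−0.271649) = 1.563600 / 0.853435 = 1.832

1.832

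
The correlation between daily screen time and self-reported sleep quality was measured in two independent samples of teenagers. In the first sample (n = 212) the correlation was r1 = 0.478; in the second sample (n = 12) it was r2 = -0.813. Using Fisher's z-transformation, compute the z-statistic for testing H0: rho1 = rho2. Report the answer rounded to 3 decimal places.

z1 = atanh(0.478) = 0.520389,  z2 = atanh(-0.813) = -1.135815
SE = √(1/(n1−3) + 1/(n2−3)) = √(1/209 + 1/9) = √(0.0047847 + 0.1111111) = √0.1158958 = 0.340435
z = (z1 − z2)/SE = (0.520389 − (-1.135815)) / 0.340435 = 1.656204 / 0.340435 = 4.865

4.865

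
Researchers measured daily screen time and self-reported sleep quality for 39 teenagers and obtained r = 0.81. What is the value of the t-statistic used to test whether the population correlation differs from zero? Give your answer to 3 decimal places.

t = r·√(n−2) / √(1−r²) with r = 0.81, n = 39
  = 0.81·√37 / √(1 − 0.6561)
  = 0.81·6.082763 / 0.586430
  = 4.927038 / 0.586430 = 8.402

8.402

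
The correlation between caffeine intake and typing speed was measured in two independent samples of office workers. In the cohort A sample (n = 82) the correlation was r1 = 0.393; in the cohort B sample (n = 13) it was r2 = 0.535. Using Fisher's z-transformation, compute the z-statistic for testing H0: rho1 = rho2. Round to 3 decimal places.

-0.542

Fisher z-transforms: z1 = atanh(0.393) = 0.415343, z2 = atanh(0.535) = 0.597124; difference d = -0.181781
Var(d) = 1/79 + 1/10 = 0.0126582 + 0.1000000 = 0.1126582
z = d/√Var(d) = -0.181781 / √0.1126582 = -0.181781 / 0.335646 = -0.542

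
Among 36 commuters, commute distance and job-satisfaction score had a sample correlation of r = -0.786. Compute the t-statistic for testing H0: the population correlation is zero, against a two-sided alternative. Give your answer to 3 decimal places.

1 − r² = 1 − 0.617796 = 0.382204;  √(1−r²) = 0.618226
√(n−2) = √34 = 5.830952
t = r·√(n−2)/√(1−r²) = -0.786 · 5.830952 / 0.618226 = -7.413

-7.413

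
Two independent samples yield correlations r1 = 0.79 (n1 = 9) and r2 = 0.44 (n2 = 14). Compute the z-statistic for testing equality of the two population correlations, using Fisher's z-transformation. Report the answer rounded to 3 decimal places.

Fisher z-transforms: z1 = atanh(0.79) = 1.071432, z2 = atanh(0.44) = 0.472231; difference d = 0.599201
Var(d) = 1/6 + 1/11 = 0.1666667 + 0.0909091 = 0.2575758
z = d/√Var(d) = 0.599201 / √0.2575758 = 0.599201 / 0.507519 = 1.181

1.181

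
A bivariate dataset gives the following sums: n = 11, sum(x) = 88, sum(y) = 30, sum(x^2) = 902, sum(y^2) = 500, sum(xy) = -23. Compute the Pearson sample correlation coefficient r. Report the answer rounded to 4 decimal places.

Numerator: nΣxy − (Σx)(Σy) = 11·(-23) − (88)(30) = -2893
Denominator: √[(nΣx²−(Σx)²)(nΣy²−(Σy)²)]
  nΣx²−(Σx)² = 11·902 − 7744 = 2178;  nΣy²−(Σy)² = 11·500 − 900 = 4600
  √(2178·4600) = √10018800 = 3165.2488
r = -2893 / 3165.2488 = -0.9140

-0.9140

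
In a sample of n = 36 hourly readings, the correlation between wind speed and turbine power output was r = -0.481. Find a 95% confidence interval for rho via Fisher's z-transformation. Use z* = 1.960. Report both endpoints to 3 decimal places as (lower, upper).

z_r = atanh(-0.481) = -0.524284;  SE = 1/√(n−3) = 1/√33 = 0.174078
z-limits: -0.524284 ± 1.960·0.174078 = -0.524284 ± 0.341193 = [-0.865477, -0.183091]
ρ-limits: (tanh -0.865477, tanh -0.183091) = (-0.699, -0.181)

(-0.699, -0.181)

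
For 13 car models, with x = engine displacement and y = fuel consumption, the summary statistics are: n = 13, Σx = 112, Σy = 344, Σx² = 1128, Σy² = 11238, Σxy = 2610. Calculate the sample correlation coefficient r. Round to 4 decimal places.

-0.5994

Numerator: nΣxy − (Σx)(Σy) = 13·2610 − (112)(344) = -4598
Denominator: √[(nΣx²−(Σx)²)(nΣy²−(Σy)²)]
  nΣx²−(Σx)² = 13·1128 − 12544 = 2120;  nΣy²−(Σy)² = 13·11238 − 118336 = 27758
  √(2120·27758) = √58846960 = 7671.1772
r = -4598 / 7671.1772 = -0.5994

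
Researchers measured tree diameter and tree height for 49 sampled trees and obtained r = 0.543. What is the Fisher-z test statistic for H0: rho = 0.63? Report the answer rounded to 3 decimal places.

z_r = atanh(0.543) = 0.608400,  z_0 = atanh(0.63) = 0.741416
SE = 1/√(n−3) = 1/√46 = 0.147442
z = (z_r − z_0)/SE = (0.608400 − 0.741416) / 0.147442 = -0.133016 / 0.147442 = -0.902

-0.902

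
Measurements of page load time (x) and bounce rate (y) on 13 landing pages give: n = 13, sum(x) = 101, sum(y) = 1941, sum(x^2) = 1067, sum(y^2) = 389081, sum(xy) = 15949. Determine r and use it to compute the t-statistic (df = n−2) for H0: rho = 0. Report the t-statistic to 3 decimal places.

0.552

Numerator: nΣxy − (Σx)(Σy) = 13·15949 − (101)(1941) = 11296
Denominator: √[(nΣx²−(Σx)²)(nΣy²−(Σy)²)]
  nΣx²−(Σx)² = 13·1067 − 10201 = 3670;  nΣy²−(Σy)² = 13·389081 − 3767481 = 1290572
  √(3670·1290572) = √4736399240 = 68821.5027
r = 11296 / 68821.5027 = 0.1641
t = r·√(n−2)/√(1−r²) = 0.1641·√11 / √(1−0.026929) = 0.544258 / 0.986444 = 0.552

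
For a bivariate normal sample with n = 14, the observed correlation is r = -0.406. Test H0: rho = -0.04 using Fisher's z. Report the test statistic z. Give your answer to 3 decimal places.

Fisher z: atanh(-0.406) = -0.430812, atanh(-0.04) = -0.040021
z = (z_r − z_0)·√(n−3) = (-0.430812 − (-0.040021))·√11 = -0.390791 · 3.316625 = -1.296

-1.296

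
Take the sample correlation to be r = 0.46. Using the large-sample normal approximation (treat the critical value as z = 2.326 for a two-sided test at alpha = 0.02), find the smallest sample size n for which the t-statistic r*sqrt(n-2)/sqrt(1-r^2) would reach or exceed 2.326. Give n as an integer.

r√(n−2)/√(1−r²) ≥ 2.326  ⇔  n−2 ≥ (2.326)²·(1−r²)/r²
(1−r²)/r² = (1−0.2116)/0.2116 = 3.7259
n ≥ 2 + 5.410276·3.7259 = 2 + 20.1581 = 22.1581
⌈22.1581⌉ = 23

23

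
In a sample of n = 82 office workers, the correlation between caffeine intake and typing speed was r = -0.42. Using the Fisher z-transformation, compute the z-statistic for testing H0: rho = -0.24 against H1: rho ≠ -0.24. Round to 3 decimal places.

Fisher z: atanh(-0.42) = -0.447692, atanh(-0.24) = -0.244774
z = (z_r − z_0)·√(n−3) = (-0.447692 − (-0.244774))·√79 = -0.202918 · 8.888194 = -1.804

-1.804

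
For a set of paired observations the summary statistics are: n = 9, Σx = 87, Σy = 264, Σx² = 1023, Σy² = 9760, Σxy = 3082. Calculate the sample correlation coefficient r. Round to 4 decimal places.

S_xy = nΣxy − ΣxΣy = 9·3082 − 87·264 = 27738 − 22968 = 4770
S_xx = nΣx² − (Σx)² = 9·1023 − 87² = 9207 − 7569 = 1638
S_yy = nΣy² − (Σy)² = 9·9760 − 264² = 87840 − 69696 = 18144
r = S_xy / √(S_xx·S_yy) = 4770 / √(1638·18144) = 4770 / √29719872 = 4770 / 5451.5935 = 0.8750

0.8750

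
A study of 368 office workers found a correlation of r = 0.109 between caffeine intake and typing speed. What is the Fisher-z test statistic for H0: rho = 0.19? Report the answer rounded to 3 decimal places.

z_r = atanh(0.109) = 0.109435,  z_0 = atanh(0.19) = 0.192337
SE = 1/√(n−3) = 1/√365 = 0.052342
z = (z_r − z_0)/SE = (0.109435 − 0.192337) / 0.052342 = -0.082902 / 0.052342 = -1.584

-1.584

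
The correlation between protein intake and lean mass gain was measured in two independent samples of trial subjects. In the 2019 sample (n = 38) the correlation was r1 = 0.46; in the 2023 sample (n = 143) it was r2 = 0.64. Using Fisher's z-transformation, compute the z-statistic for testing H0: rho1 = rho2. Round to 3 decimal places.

Fisher z-transforms: z1 = atanh(0.46) = 0.497311, z2 = atanh(0.64) = 0.758174; difference d = -0.260863
Var(d) = 1/35 + 1/140 = 0.0285714 + 0.0071429 = 0.0357143
z = d/√Var(d) = -0.260863 / √0.0357143 = -0.260863 / 0.188982 = -1.380

-1.380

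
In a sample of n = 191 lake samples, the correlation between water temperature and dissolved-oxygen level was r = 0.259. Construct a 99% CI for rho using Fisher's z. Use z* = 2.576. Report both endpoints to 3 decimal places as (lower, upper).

Fisher z: z_r = atanh(r) = ½·ln((1+0.259)/(1−0.259)) = 0.265036
SE(z) = 1/√(n−3) = 1/√188 = 0.072932
99% ⇒ z* = 2.576; margin = 2.576·0.072932 = 0.187873
CI on z-scale: (0.077163, 0.452909)
Back-transform: tanh(0.077163) = 0.077010, tanh(0.452909) = 0.424287

(0.077, 0.424)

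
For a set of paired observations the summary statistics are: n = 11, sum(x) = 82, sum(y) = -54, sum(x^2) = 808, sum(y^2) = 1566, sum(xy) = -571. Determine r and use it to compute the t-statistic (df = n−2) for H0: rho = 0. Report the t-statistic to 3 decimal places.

-1.059

S_xy = nΣxy − ΣxΣy = 11·(-571) − 82·(-54) = -6281 − (-4428) = -1853
S_xx = nΣx² − (Σx)² = 11·808 − 82² = 8888 − 6724 = 2164
S_yy = nΣy² − (Σy)² = 11·1566 − (-54)² = 17226 − 2916 = 14310
r = S_xy / √(S_xx·S_yy) = -1853 / √(2164·14310) = -1853 / √30966840 = -1853 / 5564.7857 = -0.3330
t = r·√(n−2)/√(1−r²) = -0.3330·√9 / √(1−0.110889) = -0.999000 / 0.942927 = -1.059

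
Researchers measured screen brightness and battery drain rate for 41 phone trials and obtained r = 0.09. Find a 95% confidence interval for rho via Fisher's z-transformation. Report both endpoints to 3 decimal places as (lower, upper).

(-0.224, 0.387)

Fisher z: z_r = atanh(r) = ½·ln((1+0.09)/(1−0.09)) = 0.090244
SE(z) = 1/√(n−3) = 1/√38 = 0.162221
95% ⇒ z* = 1.960; margin = 1.960·0.162221 = 0.317953
CI on z-scale: (-0.227709, 0.408197)
Back-transform: tanh(-0.227709) = -0.223853, tanh(0.408197) = 0.386941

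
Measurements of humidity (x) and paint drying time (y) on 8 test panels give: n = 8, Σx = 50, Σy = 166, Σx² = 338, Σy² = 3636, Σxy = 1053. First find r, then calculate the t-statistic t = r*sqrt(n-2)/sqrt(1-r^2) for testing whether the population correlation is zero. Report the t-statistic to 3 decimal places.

0.557

Numerator: nΣxy − (Σx)(Σy) = 8·1053 − (50)(166) = 124
Denominator: √[(nΣx²−(Σx)²)(nΣy²−(Σy)²)]
  nΣx²−(Σx)² = 8·338 − 2500 = 204;  nΣy²−(Σy)² = 8·3636 − 27556 = 1532
  √(204·1532) = √312528 = 559.0420
r = 124 / 559.0420 = 0.2218
t = r·√(n−2)/√(1−r²) = 0.2218·√6 / √(1−0.049195) = 0.543297 / 0.975092 = 0.557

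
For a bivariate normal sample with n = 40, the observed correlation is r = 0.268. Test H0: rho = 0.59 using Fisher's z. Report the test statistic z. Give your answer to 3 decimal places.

z_r = atanh(0.268) = 0.274708,  z_0 = atanh(0.59) = 0.677666
SE = 1/√(n−3) = 1/√37 = 0.164399
z = (z_r − z_0)/SE = (0.274708 − 0.677666) / 0.164399 = -0.402958 / 0.164399 = -2.451

-2.451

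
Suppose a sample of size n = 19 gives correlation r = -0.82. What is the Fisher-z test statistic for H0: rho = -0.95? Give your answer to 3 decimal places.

2.700

z_r = atanh(-0.82) = -1.156817,  z_0 = atanh(-0.95) = -1.831781
SE = 1/√(n−3) = 1/√16 = 0.250000
z = (z_r − z_0)/SE = (-1.156817 − (-1.831781)) / 0.250000 = 0.674964 / 0.250000 = 2.700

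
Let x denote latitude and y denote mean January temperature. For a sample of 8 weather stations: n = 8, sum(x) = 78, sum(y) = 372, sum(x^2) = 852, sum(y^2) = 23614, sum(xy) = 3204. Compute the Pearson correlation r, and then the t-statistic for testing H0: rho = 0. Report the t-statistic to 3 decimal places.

Numerator: nΣxy − (Σx)(Σy) = 8·3204 − (78)(372) = -3384
Denominator: √[(nΣx²−(Σx)²)(nΣy²−(Σy)²)]
  nΣx²−(Σx)² = 8·852 − 6084 = 732;  nΣy²−(Σy)² = 8·23614 − 138384 = 50528
  √(732·50528) = √36986496 = 6081.6524
r = -3384 / 6081.6524 = -0.5564
t = r·√(n−2)/√(1−r²) = -0.5564·√6 / √(1−0.309581) = -1.362896 / 0.830915 = -1.640

-1.640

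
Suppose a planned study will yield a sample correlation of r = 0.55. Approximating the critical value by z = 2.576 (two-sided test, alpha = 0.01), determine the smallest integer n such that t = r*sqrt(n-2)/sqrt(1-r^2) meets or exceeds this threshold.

r√(n−2)/√(1−r²) ≥ 2.576  ⇔  n−2 ≥ (2.576)²·(1−r²)/r²
(1−r²)/r² = (1−0.3025)/0.3025 = 2.3058
n ≥ 2 + 6.635776·2.3058 = 2 + 15.3008 = 17.3008
⌈17.3008⌉ = 18

18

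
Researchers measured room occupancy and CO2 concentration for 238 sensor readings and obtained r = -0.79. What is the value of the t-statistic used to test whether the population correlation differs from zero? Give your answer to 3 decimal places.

-19.795

t = r·√(n−2) / √(1−r²) with r = -0.79, n = 238
  = -0.79·√236 / √(1 − 0.6241)
  = -0.79·15.362291 / 0.613107
  = -12.136210 / 0.613107 = -19.795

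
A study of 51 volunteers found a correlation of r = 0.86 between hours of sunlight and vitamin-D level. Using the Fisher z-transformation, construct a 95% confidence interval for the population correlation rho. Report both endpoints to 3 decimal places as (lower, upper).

z_r = atanh(0.86) = 1.293345;  SE = 1/√(n−3) = 1/√48 = 0.144338
z-limits: 1.293345 ± 1.960·0.144338 = 1.293345 ± 0.282902 = [1.010443, 1.576247]
ρ-limits: (tanh 1.010443, tanh 1.576247) = (0.766, 0.918)

(0.766, 0.918)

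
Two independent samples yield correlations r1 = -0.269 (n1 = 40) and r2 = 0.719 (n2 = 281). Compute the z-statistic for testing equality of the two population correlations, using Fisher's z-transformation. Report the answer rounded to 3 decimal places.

-6.751

z1 = atanh(-0.269) = -0.275786,  z2 = atanh(0.719) = 0.905572
SE = √(1/(n1−3) + 1/(n2−3)) = √(1/37 + 1/278) = √(0.0270270 + 0.0035971) = √0.0306241 = 0.174997
z = (z1 − z2)/SE = (-0.275786 − 0.905572) / 0.174997 = -1.181358 / 0.174997 = -6.751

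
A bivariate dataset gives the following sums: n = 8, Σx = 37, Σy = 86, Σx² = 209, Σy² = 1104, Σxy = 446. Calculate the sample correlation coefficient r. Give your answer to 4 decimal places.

Numerator: nΣxy − (Σx)(Σy) = 8·446 − (37)(86) = 386
Denominator: √[(nΣx²−(Σx)²)(nΣy²−(Σy)²)]
  nΣx²−(Σx)² = 8·209 − 1369 = 303;  nΣy²−(Σy)² = 8·1104 − 7396 = 1436
  √(303·1436) = √435108 = 659.6272
r = 386 / 659.6272 = 0.5852

0.5852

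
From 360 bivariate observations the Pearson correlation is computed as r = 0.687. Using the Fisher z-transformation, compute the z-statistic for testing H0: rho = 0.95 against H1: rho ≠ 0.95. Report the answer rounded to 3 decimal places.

-18.697

Fisher z: atanh(0.687) = 0.842252, atanh(0.95) = 1.831781
z = (z_r − z_0)·√(n−3) = (0.842252 − 1.831781)·√357 = -0.989529 · 18.894444 = -18.697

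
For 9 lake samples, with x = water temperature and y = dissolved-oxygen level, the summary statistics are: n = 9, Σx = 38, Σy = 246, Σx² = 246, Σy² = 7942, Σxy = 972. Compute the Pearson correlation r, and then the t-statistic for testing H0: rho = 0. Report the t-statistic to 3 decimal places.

-0.558

S_xy = nΣxy − ΣxΣy = 9·972 − 38·246 = 8748 − 9348 = -600
S_xx = nΣx² − (Σx)² = 9·246 − 38² = 2214 − 1444 = 770
S_yy = nΣy² − (Σy)² = 9·7942 − 246² = 71478 − 60516 = 10962
r = S_xy / √(S_xx·S_yy) = -600 / √(770·10962) = -600 / √8440740 = -600 / 2905.2952 = -0.2065
t = r·√(n−2)/√(1−r²) = -0.2065·√7 / √(1−0.042642) = -0.546348 / 0.978447 = -0.558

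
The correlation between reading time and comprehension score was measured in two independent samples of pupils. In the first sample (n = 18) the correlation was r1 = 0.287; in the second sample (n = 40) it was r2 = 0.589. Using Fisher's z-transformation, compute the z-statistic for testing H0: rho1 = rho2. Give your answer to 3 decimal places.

Fisher z-transforms: z1 = atanh(0.287) = 0.295294, z2 = atanh(0.589) = 0.676133; difference d = -0.380839
Var(d) = 1/15 + 1/37 = 0.0666667 + 0.0270270 = 0.0936937
z = d/√Var(d) = -0.380839 / √0.0936937 = -0.380839 / 0.306094 = -1.244

-1.244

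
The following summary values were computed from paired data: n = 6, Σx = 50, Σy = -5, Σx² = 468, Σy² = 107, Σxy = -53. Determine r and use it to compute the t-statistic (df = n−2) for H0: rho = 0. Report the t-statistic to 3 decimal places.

Numerator: nΣxy − (Σx)(Σy) = 6·(-53) − (50)(-5) = -68
Denominator: √[(nΣx²−(Σx)²)(nΣy²−(Σy)²)]
  nΣx²−(Σx)² = 6·468 − 2500 = 308;  nΣy²−(Σy)² = 6·107 − 25 = 617
  √(308·617) = √190036 = 435.9312
r = -68 / 435.9312 = -0.1560
t = r·√(n−2)/√(1−r²) = -0.1560·√4 / √(1−0.024336) = -0.312000 / 0.987757 = -0.316

-0.316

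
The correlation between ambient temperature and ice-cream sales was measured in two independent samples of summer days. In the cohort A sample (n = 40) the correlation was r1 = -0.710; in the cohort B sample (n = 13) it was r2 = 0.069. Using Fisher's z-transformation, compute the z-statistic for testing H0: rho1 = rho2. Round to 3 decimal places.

-2.683

z1 = atanh(-0.710) = -0.887184,  z2 = atanh(0.069) = 0.069110
SE = √(1/(n1−3) + 1/(n2−3)) = √(1/37 + 1/10) = √(0.0270270 + 0.1000000) = √0.1270270 = 0.356408
z = (z1 − z2)/SE = (-0.887184 − 0.069110) / 0.356408 = -0.956294 / 0.356408 = -2.683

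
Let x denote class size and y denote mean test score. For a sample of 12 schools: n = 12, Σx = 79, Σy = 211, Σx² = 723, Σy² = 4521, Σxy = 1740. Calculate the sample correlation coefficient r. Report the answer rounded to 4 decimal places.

0.8651

S_xy = nΣxy − ΣxΣy = 12·1740 − 79·211 = 20880 − 16669 = 4211
S_xx = nΣx² − (Σx)² = 12·723 − 79² = 8676 − 6241 = 2435
S_yy = nΣy² − (Σy)² = 12·4521 − 211² = 54252 − 44521 = 9731
r = S_xy / √(S_xx·S_yy) = 4211 / √(2435·9731) = 4211 / √23694985 = 4211 / 4867.7495 = 0.8651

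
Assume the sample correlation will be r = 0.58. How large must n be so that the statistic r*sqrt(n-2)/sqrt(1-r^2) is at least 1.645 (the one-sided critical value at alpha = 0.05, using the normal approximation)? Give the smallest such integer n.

8

r√(n−2)/√(1−r²) ≥ 1.645  ⇔  n−2 ≥ (1.645)²·(1−r²)/r²
(1−r²)/r² = (1−0.3364)/0.3364 = 1.9727
n ≥ 2 + 2.706025·1.9727 = 2 + 5.3382 = 7.3382
⌈7.3382⌉ = 8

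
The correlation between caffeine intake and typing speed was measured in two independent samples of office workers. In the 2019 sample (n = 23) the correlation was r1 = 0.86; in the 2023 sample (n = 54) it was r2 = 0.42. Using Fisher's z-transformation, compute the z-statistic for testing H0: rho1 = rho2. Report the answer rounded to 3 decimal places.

Fisher z-transforms: z1 = atanh(0.86) = 1.293345, z2 = atanh(0.42) = 0.447692; difference d = 0.845653
Var(d) = 1/20 + 1/51 = 0.0500000 + 0.0196078 = 0.0696078
z = d/√Var(d) = 0.845653 / √0.0696078 = 0.845653 / 0.263833 = 3.205

3.205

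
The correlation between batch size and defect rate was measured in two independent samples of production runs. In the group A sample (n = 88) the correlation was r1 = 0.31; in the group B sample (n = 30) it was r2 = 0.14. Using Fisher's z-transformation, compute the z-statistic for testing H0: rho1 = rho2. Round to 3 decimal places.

0.813

Fisher z-transforms: z1 = atanh(0.31) = 0.320545, z2 = atanh(0.14) = 0.140926; difference d = 0.179619
Var(d) = 1/85 + 1/27 = 0.0117647 + 0.0370370 = 0.0488017
z = d/√Var(d) = 0.179619 / √0.0488017 = 0.179619 / 0.220911 = 0.813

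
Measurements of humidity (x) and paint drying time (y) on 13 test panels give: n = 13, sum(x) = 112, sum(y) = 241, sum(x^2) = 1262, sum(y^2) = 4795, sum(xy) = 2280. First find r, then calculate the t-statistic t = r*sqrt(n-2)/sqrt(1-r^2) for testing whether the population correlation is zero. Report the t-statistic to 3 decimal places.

S_xy = nΣxy − ΣxΣy = 13·2280 − 112·241 = 29640 − 26992 = 2648
S_xx = nΣx² − (Σx)² = 13·1262 − 112² = 16406 − 12544 = 3862
S_yy = nΣy² − (Σy)² = 13·4795 − 241² = 62335 − 58081 = 4254
r = S_xy / √(S_xx·S_yy) = 2648 / √(3862·4254) = 2648 / √16428948 = 2648 / 4053.2639 = 0.6533
t = r·√(n−2)/√(1−r²) = 0.6533·√11 / √(1−0.426801) = 2.166751 / 0.757099 = 2.862

2.862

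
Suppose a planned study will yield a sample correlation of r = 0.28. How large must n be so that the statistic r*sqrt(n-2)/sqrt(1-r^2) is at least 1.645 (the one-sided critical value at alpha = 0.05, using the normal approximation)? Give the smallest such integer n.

r√(n−2)/√(1−r²) ≥ 1.645  ⇔  n−2 ≥ (1.645)²·(1−r²)/r²
(1−r²)/r² = (1−0.0784)/0.0784 = 11.7551
n ≥ 2 + 2.706025·11.7551 = 2 + 31.8096 = 33.8096
⌈33.8096⌉ = 34

34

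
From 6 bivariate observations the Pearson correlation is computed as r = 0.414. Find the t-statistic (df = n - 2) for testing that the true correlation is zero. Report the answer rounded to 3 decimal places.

1 − r² = 1 − 0.171396 = 0.828604;  √(1−r²) = 0.910277
√(n−2) = √4 = 2.000000
t = r·√(n−2)/√(1−r²) = 0.414 · 2.000000 / 0.910277 = 0.910

0.910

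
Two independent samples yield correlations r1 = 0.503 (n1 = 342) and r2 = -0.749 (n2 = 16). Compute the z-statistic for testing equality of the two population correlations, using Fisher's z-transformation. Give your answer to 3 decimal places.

Fisher z-transforms: z1 = atanh(0.503) = 0.553314, z2 = atanh(-0.749) = -0.970673; difference d = 1.523987
Var(d) = 1/339 + 1/13 = 0.0029499 + 0.0769231 = 0.0798730
z = d/√Var(d) = 1.523987 / √0.0798730 = 1.523987 / 0.282618 = 5.392

5.392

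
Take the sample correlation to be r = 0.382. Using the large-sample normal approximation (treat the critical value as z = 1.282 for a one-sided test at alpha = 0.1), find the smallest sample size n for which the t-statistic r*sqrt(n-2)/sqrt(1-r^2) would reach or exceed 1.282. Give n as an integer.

Need r·√(n−2)/√(1−r²) ≥ 1.282
√(n−2) ≥ 1.282·√(1−0.145924) / 0.382 = 1.282·0.924162 / 0.382 = 3.1015
n−2 ≥ 9.6193  ⇒  n ≥ 11.6193
Smallest integer n = 12

12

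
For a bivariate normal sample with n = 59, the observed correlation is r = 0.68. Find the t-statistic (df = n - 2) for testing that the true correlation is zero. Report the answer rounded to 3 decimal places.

7.002

1 − r² = 1 − 0.4624 = 0.5376;  √(1−r²) = 0.733212
√(n−2) = √57 = 7.549834
t = r·√(n−2)/√(1−r²) = 0.68 · 7.549834 / 0.733212 = 7.002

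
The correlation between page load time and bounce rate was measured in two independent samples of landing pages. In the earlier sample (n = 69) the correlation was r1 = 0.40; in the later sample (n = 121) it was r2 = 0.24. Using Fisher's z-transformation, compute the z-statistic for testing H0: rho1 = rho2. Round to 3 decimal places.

1.164

Fisher z-transforms: z1 = atanh(0.40) = 0.423649, z2 = atanh(0.24) = 0.244774; difference d = 0.178875
Var(d) = 1/66 + 1/118 = 0.0151515 + 0.0084746 = 0.0236261
z = d/√Var(d) = 0.178875 / √0.0236261 = 0.178875 / 0.153708 = 1.164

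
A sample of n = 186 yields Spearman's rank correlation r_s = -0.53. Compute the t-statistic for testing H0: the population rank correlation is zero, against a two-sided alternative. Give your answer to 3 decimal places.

-8.478

1 − r_s² = 1 − 0.2809 = 0.7191;  √(1−r_s²) = 0.847998
√(n−2) = √184 = 13.564660
t = r_s·√(n−2)/√(1−r_s²) = -0.53 · 13.564660 / 0.847998 = -8.478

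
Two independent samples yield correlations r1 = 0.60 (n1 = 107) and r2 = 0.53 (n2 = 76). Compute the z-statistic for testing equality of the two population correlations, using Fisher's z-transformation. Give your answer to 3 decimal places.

0.675

z1 = atanh(0.60) = 0.693147,  z2 = atanh(0.53) = 0.590145
SE = √(1/(n1−3) + 1/(n2−3)) = √(1/104 + 1/73) = √(0.0096154 + 0.0136986) = √0.0233140 = 0.152689
z = (z1 − z2)/SE = (0.693147 − 0.590145) / 0.152689 = 0.103002 / 0.152689 = 0.675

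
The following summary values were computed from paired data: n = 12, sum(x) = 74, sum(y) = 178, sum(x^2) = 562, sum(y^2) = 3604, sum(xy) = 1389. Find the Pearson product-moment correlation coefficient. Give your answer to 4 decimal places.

0.9130

S_xy = nΣxy − ΣxΣy = 12·1389 − 74·178 = 16668 − 13172 = 3496
S_xx = nΣx² − (Σx)² = 12·562 − 74² = 6744 − 5476 = 1268
S_yy = nΣy² − (Σy)² = 12·3604 − 178² = 43248 − 31684 = 11564
r = S_xy / √(S_xx·S_yy) = 3496 / √(1268·11564) = 3496 / √14663152 = 3496 / 3829.2495 = 0.9130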